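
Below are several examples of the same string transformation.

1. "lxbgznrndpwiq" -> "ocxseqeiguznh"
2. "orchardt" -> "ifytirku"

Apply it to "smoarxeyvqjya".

The rule is to shift every letter 9 places backward in the alphabet (wrapping around), then swap each adjacent pair of characters (1↔2, 3↔4, ...).
Starting from "smoarxeyvqjya": after the first operation, "jdfriovpmhapr"; after the second, "djrfoipvhmpar".

djrfoipvhmpar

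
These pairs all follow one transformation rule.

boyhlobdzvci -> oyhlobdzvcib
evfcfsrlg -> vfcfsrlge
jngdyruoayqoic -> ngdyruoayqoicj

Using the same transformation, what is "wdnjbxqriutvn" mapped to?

In each case the input is transformed by: move the first character to the end.
"wdnjbxqriutvn" → "dnjbxqriutvnw".

dnjbxqriutvnw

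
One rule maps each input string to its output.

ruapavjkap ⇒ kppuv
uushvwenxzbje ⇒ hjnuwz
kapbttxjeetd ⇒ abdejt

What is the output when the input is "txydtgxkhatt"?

Looking at the pairs, the operation is to keep every other character starting from the second (positions 2nd, 4th, 6th, ...), then sort the characters into alphabetical order.
For "txydtgxkhatt", step one produces "xdgkat"; step two turns that into "adgktx".

adgktx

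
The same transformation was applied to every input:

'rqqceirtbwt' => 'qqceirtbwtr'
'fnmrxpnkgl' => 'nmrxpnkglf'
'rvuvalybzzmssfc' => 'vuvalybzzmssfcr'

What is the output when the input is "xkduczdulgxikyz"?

The pattern: move the first character to the end.
For "xkduczdulgxikyz" the result is "kduczdulgxikyzx".

kduczdulgxikyzx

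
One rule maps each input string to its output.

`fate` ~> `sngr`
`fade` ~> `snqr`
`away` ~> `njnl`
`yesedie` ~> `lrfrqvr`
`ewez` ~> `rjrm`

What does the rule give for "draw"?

qenj

Rule — shift every letter 13 places forward in the alphabet (wrapping around) — i.e. ROT13.
So "draw" becomes "qenj".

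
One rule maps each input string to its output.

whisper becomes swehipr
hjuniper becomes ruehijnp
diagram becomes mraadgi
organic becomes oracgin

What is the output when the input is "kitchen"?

Rule — sort the characters into alphabetical order, then move the last 2 characters to the front (rotate right by 2).
Working it through for "kitchen": intermediate "cehiknt", final "ntcehik".
(Check on "whisper": → "ehiprsw" → "swehipr" ✓)

ntcehik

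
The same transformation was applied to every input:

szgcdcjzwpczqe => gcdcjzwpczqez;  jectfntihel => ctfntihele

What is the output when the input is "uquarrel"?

Rule — delete the first character, then move the first character to the end.
Doing the same to "uquarrel": "uarrelq".

uarrelq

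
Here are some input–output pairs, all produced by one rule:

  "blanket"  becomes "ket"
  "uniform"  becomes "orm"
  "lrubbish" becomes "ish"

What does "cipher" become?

her

Rule — keep only the last 3 characters.
So "cipher" becomes "her".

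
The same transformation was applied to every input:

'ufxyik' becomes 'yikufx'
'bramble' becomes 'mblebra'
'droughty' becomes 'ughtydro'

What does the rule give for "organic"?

Rule — move the first 3 characters to the end (rotate left by 3).
So "organic" becomes "anicorg".

anicorg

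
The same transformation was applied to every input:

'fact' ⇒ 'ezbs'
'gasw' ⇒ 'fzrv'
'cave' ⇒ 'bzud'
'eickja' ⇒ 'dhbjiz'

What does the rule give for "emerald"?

Rule — shift every letter 1 place backward in the alphabet (wrapping around).
"emerald" → "dldqzkc".

dldqzkc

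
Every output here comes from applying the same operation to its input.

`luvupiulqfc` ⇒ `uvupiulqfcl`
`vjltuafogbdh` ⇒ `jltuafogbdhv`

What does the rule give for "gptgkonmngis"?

ptgkonmngisg

Rule — move the first character to the end.
So "gptgkonmngis" becomes "ptgkonmngisg".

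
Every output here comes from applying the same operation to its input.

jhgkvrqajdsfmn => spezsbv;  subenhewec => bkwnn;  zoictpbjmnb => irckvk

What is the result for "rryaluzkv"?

Each output is the input with this applied: shift every letter 9 places forward in the alphabet (wrapping around), then keep every other character starting from the first (positions 1st, 3rd, 5th, ...).
On "rryaluzkv": the first step gives "aahjudite", and the second then gives "ahuie".
(Check on "zoictpbjmnb": → "ixrlcyksvwk" → "irckvk" ✓)

ahuie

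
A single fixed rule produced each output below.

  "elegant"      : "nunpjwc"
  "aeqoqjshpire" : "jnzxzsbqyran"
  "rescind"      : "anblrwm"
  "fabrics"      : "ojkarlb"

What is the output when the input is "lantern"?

ujwcnaw

Looking at the pairs, the operation is to shift every letter 9 places forward in the alphabet (wrapping around).
So "lantern" becomes "ujwcnaw".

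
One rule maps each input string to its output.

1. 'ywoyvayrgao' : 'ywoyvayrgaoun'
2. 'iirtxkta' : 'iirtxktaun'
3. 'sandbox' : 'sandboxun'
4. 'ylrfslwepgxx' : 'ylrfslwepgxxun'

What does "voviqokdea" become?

The rule is to append "un".
"voviqokdea" → "voviqokdeaun".

voviqokdeaun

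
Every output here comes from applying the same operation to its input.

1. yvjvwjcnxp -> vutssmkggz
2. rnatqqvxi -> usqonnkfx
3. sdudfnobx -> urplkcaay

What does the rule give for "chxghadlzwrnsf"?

wutpokieedcazx

The rule is to sort the characters into reverse alphabetical order, then shift every letter 3 places backward in the alphabet (wrapping around).
Applying both steps to "chxghadlzwrnsf": "zxwsrnlhhgfdca", then "wutpokieedcazx".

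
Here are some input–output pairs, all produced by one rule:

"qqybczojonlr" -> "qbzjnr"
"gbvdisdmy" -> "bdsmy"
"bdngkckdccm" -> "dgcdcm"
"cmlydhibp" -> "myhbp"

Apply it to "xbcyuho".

In each case the input is transformed by: swap each adjacent pair of characters (1↔2, 3↔4, ...), then keep every other character starting from the first (positions 1st, 3rd, 5th, ...).
Working it through for "xbcyuho": intermediate "bxychuo", final "byho".

byho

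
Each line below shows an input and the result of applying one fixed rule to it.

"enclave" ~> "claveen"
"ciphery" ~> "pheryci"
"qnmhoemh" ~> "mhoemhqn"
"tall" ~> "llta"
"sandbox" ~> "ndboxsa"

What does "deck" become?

The transformation: move the first 2 characters to the end (rotate left by 2).
So "deck" becomes "ckde".

ckde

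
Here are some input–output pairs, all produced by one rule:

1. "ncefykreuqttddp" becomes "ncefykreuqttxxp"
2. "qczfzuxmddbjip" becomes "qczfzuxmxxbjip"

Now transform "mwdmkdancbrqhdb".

mwxmkxancbrqhxb

Looking at the pairs, the operation is to replace every "d" with "x".
So "mwdmkdancbrqhdb" becomes "mwxmkxancbrqhxb".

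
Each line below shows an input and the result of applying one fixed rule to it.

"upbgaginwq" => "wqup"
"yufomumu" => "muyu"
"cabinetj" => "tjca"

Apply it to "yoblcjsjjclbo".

boyo

What's happening: move the first 2 characters to the end (rotate left by 2), then keep only the last 4 characters.
Starting from "yoblcjsjjclbo": after the first operation, "blcjsjjclboyo"; after the second, "boyo".
(Check on "upbgaginwq": → "bgaginwqup" → "wqup" ✓)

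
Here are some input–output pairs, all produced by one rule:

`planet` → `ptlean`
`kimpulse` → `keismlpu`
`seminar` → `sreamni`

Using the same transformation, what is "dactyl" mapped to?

Each output is the input with this applied: take characters alternately from the front and the back (1st, last, 2nd, 2nd-last, ...).
Doing the same to "dactyl": "dlayct".

dlayct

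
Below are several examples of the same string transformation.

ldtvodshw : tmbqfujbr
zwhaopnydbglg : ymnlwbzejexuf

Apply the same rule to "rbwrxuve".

The transformation: move the first 3 characters to the end (rotate left by 3), then shift every letter 2 places backward in the alphabet (wrapping around).
For "rbwrxuve", step one produces "rxuverbw"; step two turns that into "pvstcpzu".
(Check on "zwhaopnydbglg": → "aopnydbglgzwh" → "ymnlwbzejexuf" ✓)

pvstcpzu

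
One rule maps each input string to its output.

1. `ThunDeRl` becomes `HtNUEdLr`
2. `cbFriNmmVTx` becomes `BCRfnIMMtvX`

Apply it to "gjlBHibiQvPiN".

JGbLIhIBVqIpn

The transformation: flip the case of every letter, then swap each adjacent pair of characters (1↔2, 3↔4, ...).
"gjlBHibiQvPiN" → "GJLbhIBIqVpIn" → "JGbLIhIBVqIpn".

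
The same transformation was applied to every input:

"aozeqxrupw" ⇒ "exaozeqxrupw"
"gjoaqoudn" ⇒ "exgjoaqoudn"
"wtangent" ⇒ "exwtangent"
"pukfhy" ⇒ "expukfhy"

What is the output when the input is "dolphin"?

The pattern: prepend "ex".
On "dolphin" that produces "exdolphin".

exdolphin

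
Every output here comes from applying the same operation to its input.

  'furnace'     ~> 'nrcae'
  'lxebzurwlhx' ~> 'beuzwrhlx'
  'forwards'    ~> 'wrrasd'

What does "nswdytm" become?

dwtym

The rule is to delete the first 2 characters, then swap each adjacent pair of characters (1↔2, 3↔4, ...).
Doing the same to "nswdytm": "dwtym".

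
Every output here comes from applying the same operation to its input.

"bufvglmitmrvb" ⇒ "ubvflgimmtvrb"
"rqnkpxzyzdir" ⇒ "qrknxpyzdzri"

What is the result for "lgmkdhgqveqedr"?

glkmhdqgeveqrd

Rule — swap each adjacent pair of characters (1↔2, 3↔4, ...).
Applying that to "lgmkdhgqveqedr" gives "glkmhdqgeveqrd".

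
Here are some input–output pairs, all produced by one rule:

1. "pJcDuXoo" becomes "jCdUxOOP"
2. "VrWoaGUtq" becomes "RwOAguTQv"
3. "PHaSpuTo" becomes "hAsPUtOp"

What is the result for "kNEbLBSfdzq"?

Looking at the pairs, the operation is to move the first character to the end, then flip the case of every letter.
Applying both steps to "kNEbLBSfdzq": "NEbLBSfdzqk", then "neBlbsFDZQK".

neBlbsFDZQK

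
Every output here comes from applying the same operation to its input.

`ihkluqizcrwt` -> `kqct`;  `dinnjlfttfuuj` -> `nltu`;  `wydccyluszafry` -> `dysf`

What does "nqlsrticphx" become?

ltp

Rule — keep one character in every 3, starting at position 3 (positions 3rd, 6th, 9th, ...).
Doing the same to "nqlsrticphx": "ltp".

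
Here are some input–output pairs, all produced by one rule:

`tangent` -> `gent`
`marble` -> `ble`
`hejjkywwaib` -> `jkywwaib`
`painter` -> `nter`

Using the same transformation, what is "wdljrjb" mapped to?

jrjb

Each output is the input with this applied: delete the first 3 characters.
So "wdljrjb" becomes "jrjb".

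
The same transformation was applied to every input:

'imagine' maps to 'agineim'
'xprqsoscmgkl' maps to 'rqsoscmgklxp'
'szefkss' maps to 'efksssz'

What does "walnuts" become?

lnutswa

The rule is to move the first 2 characters to the end (rotate left by 2).
Applying that to "walnuts" gives "lnutswa".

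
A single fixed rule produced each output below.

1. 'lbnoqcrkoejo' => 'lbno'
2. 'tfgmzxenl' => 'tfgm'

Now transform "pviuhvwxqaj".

The transformation: keep only the first 4 characters.
For "pviuhvwxqaj" the result is "pviu".

pviu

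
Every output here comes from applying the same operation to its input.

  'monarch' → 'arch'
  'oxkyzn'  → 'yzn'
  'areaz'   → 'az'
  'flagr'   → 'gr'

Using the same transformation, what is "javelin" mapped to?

elin

Rule — delete the first 3 characters.
"javelin" → "elin".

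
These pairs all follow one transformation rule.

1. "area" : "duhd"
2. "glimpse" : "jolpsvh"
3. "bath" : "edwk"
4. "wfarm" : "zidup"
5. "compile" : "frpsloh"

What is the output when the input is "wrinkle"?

zulqnoh

The transformation: shift every letter 3 places forward in the alphabet (wrapping around).
"wrinkle" → "zulqnoh".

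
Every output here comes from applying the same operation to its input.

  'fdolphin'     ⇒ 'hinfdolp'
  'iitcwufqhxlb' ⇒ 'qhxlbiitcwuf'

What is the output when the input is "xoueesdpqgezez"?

What's happening: move the first character to the end, then swap the front and back halves of the string.
Working it through for "xoueesdpqgezez": intermediate "oueesdpqgezezx", final "qgezezxoueesdp".

qgezezxoueesdp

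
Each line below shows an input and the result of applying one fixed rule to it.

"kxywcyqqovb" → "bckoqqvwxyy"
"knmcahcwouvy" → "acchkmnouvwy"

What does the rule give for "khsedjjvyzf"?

Each output is the input with this applied: sort the characters into alphabetical order.
Applying that to "khsedjjvyzf" gives "defhjjksvyz".

defhjjksvyz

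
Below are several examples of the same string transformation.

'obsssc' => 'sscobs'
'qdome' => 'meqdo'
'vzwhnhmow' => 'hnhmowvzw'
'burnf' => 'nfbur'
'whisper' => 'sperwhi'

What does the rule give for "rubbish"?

bishrub

The transformation: move the first 3 characters to the end (rotate left by 3).
On "rubbish" that produces "bishrub".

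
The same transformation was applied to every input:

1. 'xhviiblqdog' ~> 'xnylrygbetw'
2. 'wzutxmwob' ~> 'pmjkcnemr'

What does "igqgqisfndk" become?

wywgygvitda

Each output is the input with this applied: swap each adjacent pair of characters (1↔2, 3↔4, ...), then shift every letter 10 places backward in the alphabet (wrapping around).
On "igqgqisfndk": the first step gives "gigqiqfsdnk", and the second then gives "wywgygvitda".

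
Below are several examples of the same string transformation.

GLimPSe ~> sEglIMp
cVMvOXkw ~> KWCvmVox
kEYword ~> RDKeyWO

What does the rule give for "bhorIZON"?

onBHORiz

What's happening: flip the case of every letter, then move the last 2 characters to the front (rotate right by 2).
Working it through for "bhorIZON": intermediate "BHORizon", final "onBHORiz".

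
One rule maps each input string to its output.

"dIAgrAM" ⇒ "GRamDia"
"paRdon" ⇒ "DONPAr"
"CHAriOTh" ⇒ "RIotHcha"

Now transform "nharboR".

In each case the input is transformed by: move the first 3 characters to the end (rotate left by 3), then flip the case of every letter.
"nharboR" → "rboRnha" → "RBOrNHA".

RBOrNHA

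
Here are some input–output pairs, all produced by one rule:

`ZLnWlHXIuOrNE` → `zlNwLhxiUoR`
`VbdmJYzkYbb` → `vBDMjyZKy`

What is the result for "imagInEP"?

The rule is to delete the last 2 characters, then flip the case of every letter.
Working it through for "imagInEP": intermediate "imagIn", final "IMAGiN".

IMAGiN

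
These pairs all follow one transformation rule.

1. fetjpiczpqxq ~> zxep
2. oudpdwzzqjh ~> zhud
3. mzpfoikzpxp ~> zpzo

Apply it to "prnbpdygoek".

gkrp

Rule — keep one character in every 3, starting at position 2 (positions 2nd, 5th, 8th, ...), then swap the front and back halves of the string.
Starting from "prnbpdygoek": after the first operation, "rpgk"; after the second, "gkrp".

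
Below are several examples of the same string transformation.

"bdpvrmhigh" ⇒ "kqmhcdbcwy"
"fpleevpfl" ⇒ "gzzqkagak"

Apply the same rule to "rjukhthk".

pfcocfme

Rule — shift every letter 5 places backward in the alphabet (wrapping around), then move the first 2 characters to the end (rotate left by 2).
Working it through for "rjukhthk": intermediate "mepfcocf", final "pfcocfme".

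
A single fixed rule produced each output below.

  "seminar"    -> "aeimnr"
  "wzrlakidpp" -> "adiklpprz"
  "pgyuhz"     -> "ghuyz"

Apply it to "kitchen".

The rule is to delete the first character, then sort the characters into alphabetical order.
Working it through for "kitchen": intermediate "itchen", final "cehint".

cehint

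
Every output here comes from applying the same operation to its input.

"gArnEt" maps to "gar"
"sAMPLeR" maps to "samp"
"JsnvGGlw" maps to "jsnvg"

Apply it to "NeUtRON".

neut

Rule — delete the last 3 characters, then convert every letter to lowercase.
Applying both steps to "NeUtRON": "NeUt", then "neut".
(Check on "JsnvGGlw": → "JsnvG" → "jsnvg" ✓)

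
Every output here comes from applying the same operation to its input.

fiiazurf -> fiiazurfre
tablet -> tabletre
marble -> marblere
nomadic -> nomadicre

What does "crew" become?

crewre

The pattern: append "re".
Doing the same to "crew": "crewre".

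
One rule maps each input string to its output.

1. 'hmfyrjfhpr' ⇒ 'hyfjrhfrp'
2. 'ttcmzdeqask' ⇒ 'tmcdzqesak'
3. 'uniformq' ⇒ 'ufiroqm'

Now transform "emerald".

erelad

Each output is the input with this applied: swap each adjacent pair of characters (1↔2, 3↔4, ...), then delete the first character.
Applying both steps to "emerald": "merelad", then "erelad".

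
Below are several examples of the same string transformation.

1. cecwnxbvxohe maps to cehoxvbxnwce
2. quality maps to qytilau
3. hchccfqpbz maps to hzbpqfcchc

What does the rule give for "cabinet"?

cteniba

Each output is the input with this applied: move the first character to the end, then reverse the string.
Starting from "cabinet": after the first operation, "abinetc"; after the second, "cteniba".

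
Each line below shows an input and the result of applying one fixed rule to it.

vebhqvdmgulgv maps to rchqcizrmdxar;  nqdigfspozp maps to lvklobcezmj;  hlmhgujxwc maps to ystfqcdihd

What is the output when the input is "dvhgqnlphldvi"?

The transformation: shift every letter 4 places backward in the alphabet (wrapping around), then reverse the string.
Applying both steps to "dvhgqnlphldvi": "zrdcmjhldhzre", then "erzhdlhjmcdrz".

erzhdlhjmcdrz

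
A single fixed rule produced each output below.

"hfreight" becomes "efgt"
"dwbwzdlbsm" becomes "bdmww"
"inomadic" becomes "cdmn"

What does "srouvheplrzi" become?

The transformation: keep every other character starting from the second (positions 2nd, 4th, 6th, ...), then sort the characters into alphabetical order.
For "srouvheplrzi", step one produces "ruhpri"; step two turns that into "hiprru".

hiprru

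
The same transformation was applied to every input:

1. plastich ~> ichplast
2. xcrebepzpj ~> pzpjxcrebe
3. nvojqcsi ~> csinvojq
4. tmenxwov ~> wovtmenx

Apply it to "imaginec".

In each case the input is transformed by: move the first character to the end, then swap the front and back halves of the string.
Working it through for "imaginec": intermediate "magineci", final "necimagi".

necimagi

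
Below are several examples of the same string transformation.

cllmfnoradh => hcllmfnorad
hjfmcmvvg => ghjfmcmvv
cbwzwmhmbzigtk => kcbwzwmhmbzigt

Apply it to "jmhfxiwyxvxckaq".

The transformation: move the last character to the front.
Applying that to "jmhfxiwyxvxckaq" gives "qjmhfxiwyxvxcka".

qjmhfxiwyxvxcka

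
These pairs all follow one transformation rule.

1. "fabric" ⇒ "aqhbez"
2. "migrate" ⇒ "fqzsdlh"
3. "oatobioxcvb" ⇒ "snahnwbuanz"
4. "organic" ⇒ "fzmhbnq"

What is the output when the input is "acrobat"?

qnazszb

The pattern: shift every letter 1 place backward in the alphabet (wrapping around), then move the first 2 characters to the end (rotate left by 2).
Starting from "acrobat": after the first operation, "zbqnazs"; after the second, "qnazszb".
(Check on "fabric": → "ezaqhb" → "aqhbez" ✓)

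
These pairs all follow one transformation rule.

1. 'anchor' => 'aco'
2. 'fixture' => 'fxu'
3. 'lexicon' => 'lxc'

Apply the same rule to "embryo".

eby

In each case the input is transformed by: swap each adjacent pair of characters (1↔2, 3↔4, ...), then keep every other character starting from the second (positions 2nd, 4th, 6th, ...).
"embryo" → "merboy" → "eby".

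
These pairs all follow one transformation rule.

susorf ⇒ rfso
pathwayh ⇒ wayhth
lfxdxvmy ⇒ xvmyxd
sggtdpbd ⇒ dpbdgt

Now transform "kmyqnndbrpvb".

nndbrpvbyq

Rule — delete the first 2 characters, then move the first 2 characters to the end (rotate left by 2).
Doing the same to "kmyqnndbrpvb": "nndbrpvbyq".
(Check on "lfxdxvmy": → "xdxvmy" → "xvmyxd" ✓)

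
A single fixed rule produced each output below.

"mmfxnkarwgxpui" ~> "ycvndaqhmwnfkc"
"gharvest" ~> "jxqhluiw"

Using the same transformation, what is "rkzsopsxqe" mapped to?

uapiefingh

The rule is to swap the first and last characters, then shift every letter 10 places backward in the alphabet (wrapping around).
For "rkzsopsxqe", step one produces "ekzsopsxqr"; step two turns that into "uapiefingh".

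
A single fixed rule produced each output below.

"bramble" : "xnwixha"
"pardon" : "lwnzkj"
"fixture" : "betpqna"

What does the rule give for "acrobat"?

wynkxwp

Each output is the input with this applied: shift every letter 4 places backward in the alphabet (wrapping around).
So "acrobat" becomes "wynkxwp".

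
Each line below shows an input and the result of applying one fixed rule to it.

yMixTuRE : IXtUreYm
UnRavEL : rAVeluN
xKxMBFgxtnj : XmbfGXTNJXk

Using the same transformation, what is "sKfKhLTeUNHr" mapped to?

The transformation: move the first 2 characters to the end (rotate left by 2), then flip the case of every letter.
Applying that to "sKfKhLTeUNHr" gives "FkHltEunhRSk".
(Check on "yMixTuRE": → "ixTuREyM" → "IXtUreYm" ✓)

FkHltEunhRSk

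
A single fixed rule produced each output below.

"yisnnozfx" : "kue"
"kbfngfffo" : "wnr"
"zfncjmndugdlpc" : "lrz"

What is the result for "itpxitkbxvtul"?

ufb

Rule — shift every letter 12 places forward in the alphabet (wrapping around), then keep only the first 3 characters.
Doing the same to "itpxitkbxvtul": "ufb".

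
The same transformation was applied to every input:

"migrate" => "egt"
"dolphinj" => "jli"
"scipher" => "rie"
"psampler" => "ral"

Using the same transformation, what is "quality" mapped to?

yat

The transformation: move the last character to the front, then keep one character in every 3, starting at position 1 (positions 1st, 4th, 7th, ...).
Applying both steps to "quality": "yqualit", then "yat".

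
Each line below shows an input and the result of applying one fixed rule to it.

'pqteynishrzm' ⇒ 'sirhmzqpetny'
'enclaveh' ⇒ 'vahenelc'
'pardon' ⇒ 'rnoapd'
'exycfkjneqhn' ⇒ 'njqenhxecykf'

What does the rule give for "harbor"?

rroahb

Looking at the pairs, the operation is to swap each adjacent pair of characters (1↔2, 3↔4, ...), then swap the front and back halves of the string.
For "harbor", step one produces "ahbrro"; step two turns that into "rroahb".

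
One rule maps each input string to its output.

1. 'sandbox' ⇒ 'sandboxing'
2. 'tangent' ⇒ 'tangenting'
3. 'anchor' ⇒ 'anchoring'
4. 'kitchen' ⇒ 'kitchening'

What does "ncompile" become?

ncompileing

What's happening: append "ing".
For "ncompile" the result is "ncompileing".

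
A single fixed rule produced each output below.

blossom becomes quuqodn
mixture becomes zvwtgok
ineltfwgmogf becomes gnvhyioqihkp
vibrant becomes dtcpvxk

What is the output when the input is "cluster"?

wuvgten

What's happening: move the first 2 characters to the end (rotate left by 2), then shift every letter 2 places forward in the alphabet (wrapping around).
"cluster" → "ustercl" → "wuvgten".
(Check on "ineltfwgmogf": → "eltfwgmogfin" → "gnvhyioqihkp" ✓)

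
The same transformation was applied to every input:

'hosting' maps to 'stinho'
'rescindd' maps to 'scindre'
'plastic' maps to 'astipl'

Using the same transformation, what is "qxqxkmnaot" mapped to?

The transformation: delete the last character, then move the first 2 characters to the end (rotate left by 2).
Applying both steps to "qxqxkmnaot": "qxqxkmnao", then "qxkmnaoqx".
(Check on "plastic": → "plasti" → "astipl" ✓)

qxkmnaoqx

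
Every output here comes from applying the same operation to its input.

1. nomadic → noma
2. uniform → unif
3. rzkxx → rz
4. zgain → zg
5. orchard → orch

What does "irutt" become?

The pattern: delete the last 3 characters.
For "irutt" the result is "ir".

ir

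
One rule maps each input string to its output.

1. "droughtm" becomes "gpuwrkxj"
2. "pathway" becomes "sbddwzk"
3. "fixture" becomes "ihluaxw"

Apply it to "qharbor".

The pattern: shift every letter 3 places forward in the alphabet (wrapping around), then take characters alternately from the front and the back (1st, last, 2nd, 2nd-last, ...).
On "qharbor": the first step gives "tkdueru", and the second then gives "tukrdeu".
(Check on "droughtm": → "gurxjkwp" → "gpuwrkxj" ✓)

tukrdeu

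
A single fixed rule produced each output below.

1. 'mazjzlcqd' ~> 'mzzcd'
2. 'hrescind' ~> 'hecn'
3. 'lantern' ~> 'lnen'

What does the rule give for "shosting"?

Looking at the pairs, the operation is to keep every other character starting from the first (positions 1st, 3rd, 5th, ...).
For "shosting" the result is "sotn".

sotn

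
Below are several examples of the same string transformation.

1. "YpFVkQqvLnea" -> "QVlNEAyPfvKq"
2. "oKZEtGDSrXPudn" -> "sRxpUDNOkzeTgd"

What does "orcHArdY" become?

aRDyORCh

What's happening: swap the front and back halves of the string, then flip the case of every letter.
Starting from "orcHArdY": after the first operation, "ArdYorcH"; after the second, "aRDyORCh".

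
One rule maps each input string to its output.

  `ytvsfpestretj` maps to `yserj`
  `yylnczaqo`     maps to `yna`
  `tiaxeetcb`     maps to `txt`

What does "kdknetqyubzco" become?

knqbo

Each output is the input with this applied: keep one character in every 3, starting at position 1 (positions 1st, 4th, 7th, ...).
On "kdknetqyubzco" that produces "knqbo".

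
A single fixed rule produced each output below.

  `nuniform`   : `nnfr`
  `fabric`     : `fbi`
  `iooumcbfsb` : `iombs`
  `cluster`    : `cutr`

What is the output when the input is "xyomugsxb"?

xousb

Looking at the pairs, the operation is to keep every other character starting from the first (positions 1st, 3rd, 5th, ...).
So "xyomugsxb" becomes "xousb".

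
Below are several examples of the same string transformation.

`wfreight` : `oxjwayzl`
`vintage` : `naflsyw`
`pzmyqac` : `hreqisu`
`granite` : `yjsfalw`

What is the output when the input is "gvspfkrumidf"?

The pattern: shift every letter 8 places backward in the alphabet (wrapping around).
For "gvspfkrumidf" the result is "ynkhxcjmeavx".

ynkhxcjmeavx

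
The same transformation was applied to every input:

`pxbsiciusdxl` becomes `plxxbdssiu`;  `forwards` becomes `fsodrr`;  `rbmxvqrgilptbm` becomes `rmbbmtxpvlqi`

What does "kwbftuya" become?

What's happening: take characters alternately from the front and the back (1st, last, 2nd, 2nd-last, ...), then delete the last 2 characters.
For "kwbftuya" the result is "kawybu".
(Check on "rbmxvqrgilptbm": → "rmbbmtxpvlqirg" → "rmbbmtxpvlqi" ✓)

kawybu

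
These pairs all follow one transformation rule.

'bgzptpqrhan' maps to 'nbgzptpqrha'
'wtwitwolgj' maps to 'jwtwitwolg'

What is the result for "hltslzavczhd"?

dhltslzavczh

In each case the input is transformed by: move the last character to the front.
On "hltslzavczhd" that produces "dhltslzavczh".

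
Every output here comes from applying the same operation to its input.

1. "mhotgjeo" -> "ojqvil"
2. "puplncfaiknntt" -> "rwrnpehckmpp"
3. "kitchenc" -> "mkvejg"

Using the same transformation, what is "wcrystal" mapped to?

What's happening: delete the last 2 characters, then shift every letter 2 places forward in the alphabet (wrapping around).
On "wcrystal" that produces "yetauv".

yetauv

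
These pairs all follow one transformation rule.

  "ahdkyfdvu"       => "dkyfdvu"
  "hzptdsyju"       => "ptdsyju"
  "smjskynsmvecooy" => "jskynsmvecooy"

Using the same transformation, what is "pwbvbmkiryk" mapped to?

bvbmkiryk

Each output is the input with this applied: delete the first 2 characters.
So "pwbvbmkiryk" becomes "bvbmkiryk".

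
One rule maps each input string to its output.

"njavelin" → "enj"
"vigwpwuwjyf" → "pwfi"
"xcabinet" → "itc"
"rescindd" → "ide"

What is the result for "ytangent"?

In each case the input is transformed by: keep one character in every 3, starting at position 2 (positions 2nd, 5th, 8th, ...), then move the first character to the end.
Applying both steps to "ytangent": "tgt", then "gtt".

gtt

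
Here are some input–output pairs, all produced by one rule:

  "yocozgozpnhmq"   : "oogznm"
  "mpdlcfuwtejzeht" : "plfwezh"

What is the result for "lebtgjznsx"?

In each case the input is transformed by: keep every other character starting from the second (positions 2nd, 4th, 6th, ...).
For "lebtgjznsx" the result is "etjnx".

etjnx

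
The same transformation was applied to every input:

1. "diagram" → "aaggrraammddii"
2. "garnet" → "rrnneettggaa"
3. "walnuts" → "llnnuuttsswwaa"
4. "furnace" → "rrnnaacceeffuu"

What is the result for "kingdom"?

Each output is the input with this applied: move the first 2 characters to the end (rotate left by 2), then double every character.
Starting from "kingdom": after the first operation, "ngdomki"; after the second, "nnggddoommkkii".

nnggddoommkkii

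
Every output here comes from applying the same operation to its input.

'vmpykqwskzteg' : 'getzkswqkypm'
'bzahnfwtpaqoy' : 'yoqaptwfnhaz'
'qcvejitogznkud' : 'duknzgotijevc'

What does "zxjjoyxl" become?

lxyojjx

What's happening: delete the first character, then reverse the string.
On "zxjjoyxl": the first step gives "xjjoyxl", and the second then gives "lxyojjx".
(Check on "qcvejitogznkud": → "cvejitogznkud" → "duknzgotijevc" ✓)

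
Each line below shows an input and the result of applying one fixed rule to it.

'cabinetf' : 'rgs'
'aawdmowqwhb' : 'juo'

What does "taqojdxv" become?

qki

Rule — shift every letter 13 places forward in the alphabet (wrapping around) — i.e. ROT13, then keep only the last 3 characters.
Doing the same to "taqojdxv": "qki".
(Check on "cabinetf": → "pnovargs" → "rgs" ✓)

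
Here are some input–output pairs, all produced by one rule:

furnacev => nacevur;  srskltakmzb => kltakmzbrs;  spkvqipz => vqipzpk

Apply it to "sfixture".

Each output is the input with this applied: delete the first character, then move the first 2 characters to the end (rotate left by 2).
Working it through for "sfixture": intermediate "fixture", final "xturefi".

xturefi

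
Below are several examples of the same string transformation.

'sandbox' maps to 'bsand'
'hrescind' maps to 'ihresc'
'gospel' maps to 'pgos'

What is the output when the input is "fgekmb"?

What's happening: delete the last 2 characters, then move the last character to the front.
"fgekmb" → "fgek" → "kfge".

kfge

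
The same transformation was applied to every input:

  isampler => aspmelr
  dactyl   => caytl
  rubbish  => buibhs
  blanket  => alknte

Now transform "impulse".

pmlues

The rule is to delete the first character, then swap each adjacent pair of characters (1↔2, 3↔4, ...).
"impulse" → "mpulse" → "pmlues".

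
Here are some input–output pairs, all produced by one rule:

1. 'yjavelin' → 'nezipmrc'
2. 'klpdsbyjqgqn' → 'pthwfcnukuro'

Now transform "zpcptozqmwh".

Rule — move the first character to the end, then shift every letter 4 places forward in the alphabet (wrapping around).
So "zpcptozqmwh" becomes "tgtxsduqald".

tgtxsduqald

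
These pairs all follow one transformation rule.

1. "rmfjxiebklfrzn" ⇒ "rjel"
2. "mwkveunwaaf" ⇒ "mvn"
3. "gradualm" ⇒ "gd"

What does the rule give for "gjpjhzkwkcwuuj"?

gjkc

Each output is the input with this applied: move the last 2 characters to the front (rotate right by 2), then keep one character in every 3, starting at position 3 (positions 3rd, 6th, 9th, ...).
Starting from "gjpjhzkwkcwuuj": after the first operation, "ujgjpjhzkwkcwu"; after the second, "gjkc".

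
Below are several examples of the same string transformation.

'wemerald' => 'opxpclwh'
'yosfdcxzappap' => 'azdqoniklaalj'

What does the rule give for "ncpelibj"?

In each case the input is transformed by: shift every letter 11 places forward in the alphabet (wrapping around), then swap the first and last characters.
On "ncpelibj": the first step gives "ynapwtmu", and the second then gives "unapwtmy".

unapwtmy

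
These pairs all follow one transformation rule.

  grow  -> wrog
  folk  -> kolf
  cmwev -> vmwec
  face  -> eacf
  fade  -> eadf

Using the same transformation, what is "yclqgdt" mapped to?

What's happening: swap the first and last characters.
For "yclqgdt" the result is "tclqgdy".

tclqgdy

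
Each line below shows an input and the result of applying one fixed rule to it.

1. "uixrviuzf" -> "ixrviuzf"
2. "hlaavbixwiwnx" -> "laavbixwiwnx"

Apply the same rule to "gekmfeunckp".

ekmfeunckp

The pattern: delete the first character.
"gekmfeunckp" → "ekmfeunckp".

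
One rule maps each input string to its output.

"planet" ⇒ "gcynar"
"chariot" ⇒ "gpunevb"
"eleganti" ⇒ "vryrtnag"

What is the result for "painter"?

ecnvagr

The transformation: move the last character to the front, then shift every letter 13 places forward in the alphabet (wrapping around) — i.e. ROT13.
Applying both steps to "painter": "rpainte", then "ecnvagr".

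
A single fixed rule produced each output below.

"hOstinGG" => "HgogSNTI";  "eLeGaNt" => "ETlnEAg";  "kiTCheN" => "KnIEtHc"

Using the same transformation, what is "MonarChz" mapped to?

Looking at the pairs, the operation is to take characters alternately from the front and the back (1st, last, 2nd, 2nd-last, ...), then flip the case of every letter.
Starting from "MonarChz": after the first operation, "MzohnCar"; after the second, "mZOHNcAR".
(Check on "hOstinGG": → "hGOGsnti" → "HgogSNTI" ✓)

mZOHNcAR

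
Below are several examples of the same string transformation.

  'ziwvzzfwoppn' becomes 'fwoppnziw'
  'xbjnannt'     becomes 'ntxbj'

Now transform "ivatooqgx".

What's happening: move the first 3 characters to the end (rotate left by 3), then delete the first 3 characters.
Starting from "ivatooqgx": after the first operation, "tooqgxiva"; after the second, "qgxiva".

qgxiva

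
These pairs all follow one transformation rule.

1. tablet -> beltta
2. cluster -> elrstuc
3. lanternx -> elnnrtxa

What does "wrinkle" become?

The pattern: sort the characters into alphabetical order, then move the first character to the end.
So "wrinkle" becomes "iklnrwe".

iklnrwe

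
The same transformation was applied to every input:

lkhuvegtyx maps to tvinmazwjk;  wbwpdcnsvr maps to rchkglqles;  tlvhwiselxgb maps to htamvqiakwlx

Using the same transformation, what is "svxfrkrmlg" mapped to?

What's happening: shift every letter 11 places backward in the alphabet (wrapping around), then swap the front and back halves of the string.
For "svxfrkrmlg", step one produces "hkmugzgbav"; step two turns that into "zgbavhkmug".

zgbavhkmug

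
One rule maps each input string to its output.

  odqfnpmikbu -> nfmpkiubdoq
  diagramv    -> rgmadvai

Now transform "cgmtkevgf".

ktvefggcm

Rule — move the first 3 characters to the end (rotate left by 3), then swap each adjacent pair of characters (1↔2, 3↔4, ...).
Working it through for "cgmtkevgf": intermediate "tkevgfcgm", final "ktvefggcm".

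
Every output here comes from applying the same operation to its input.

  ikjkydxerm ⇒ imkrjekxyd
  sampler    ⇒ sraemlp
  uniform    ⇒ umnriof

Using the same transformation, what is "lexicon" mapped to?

lneoxci

The pattern: take characters alternately from the front and the back (1st, last, 2nd, 2nd-last, ...).
Doing the same to "lexicon": "lneoxci".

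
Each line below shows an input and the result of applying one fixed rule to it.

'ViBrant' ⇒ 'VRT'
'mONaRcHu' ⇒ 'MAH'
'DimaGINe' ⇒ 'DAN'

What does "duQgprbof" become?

DGB

The transformation: keep one character in every 3, starting at position 1 (positions 1st, 4th, 7th, ...), then convert every letter to uppercase.
On "duQgprbof" that produces "DGB".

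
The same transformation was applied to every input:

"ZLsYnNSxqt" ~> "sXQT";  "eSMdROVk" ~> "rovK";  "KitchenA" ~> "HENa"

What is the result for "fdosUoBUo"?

ObuO

Each output is the input with this applied: flip the case of every letter, then keep only the last 4 characters.
On "fdosUoBUo": the first step gives "FDOSuObuO", and the second then gives "ObuO".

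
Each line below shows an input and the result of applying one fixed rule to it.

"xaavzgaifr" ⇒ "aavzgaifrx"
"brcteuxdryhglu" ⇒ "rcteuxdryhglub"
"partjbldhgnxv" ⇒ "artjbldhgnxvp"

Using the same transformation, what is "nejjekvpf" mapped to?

The transformation: move the first character to the end.
Doing the same to "nejjekvpf": "ejjekvpfn".

ejjekvpfn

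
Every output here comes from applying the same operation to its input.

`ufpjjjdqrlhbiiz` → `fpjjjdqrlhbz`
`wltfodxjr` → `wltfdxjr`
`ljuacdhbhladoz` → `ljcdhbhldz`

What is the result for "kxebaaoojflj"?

kxbjflj

What's happening: remove every vowel.
On "kxebaaoojflj" that produces "kxbjflj".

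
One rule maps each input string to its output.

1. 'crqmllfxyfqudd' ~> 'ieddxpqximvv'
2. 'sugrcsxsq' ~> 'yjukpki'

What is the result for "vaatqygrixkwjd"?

The transformation: shift every letter 8 places backward in the alphabet (wrapping around), then delete the first 2 characters.
Starting from "vaatqygrixkwjd": after the first operation, "nssliqyjapcobv"; after the second, "sliqyjapcobv".

sliqyjapcobv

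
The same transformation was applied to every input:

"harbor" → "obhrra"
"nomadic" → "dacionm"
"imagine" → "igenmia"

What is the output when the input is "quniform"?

firoqmnu

The rule is to move the first 3 characters to the end (rotate left by 3), then swap each adjacent pair of characters (1↔2, 3↔4, ...).
Applying both steps to "quniform": "iformqun", then "firoqmnu".
(Check on "nomadic": → "adicnom" → "dacionm" ✓)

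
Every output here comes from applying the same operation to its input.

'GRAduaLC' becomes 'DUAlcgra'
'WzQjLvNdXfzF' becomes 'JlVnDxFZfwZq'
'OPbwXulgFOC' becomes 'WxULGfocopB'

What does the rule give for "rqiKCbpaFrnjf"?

In each case the input is transformed by: move the first 3 characters to the end (rotate left by 3), then flip the case of every letter.
For "rqiKCbpaFrnjf", step one produces "KCbpaFrnjfrqi"; step two turns that into "kcBPAfRNJFRQI".

kcBPAfRNJFRQI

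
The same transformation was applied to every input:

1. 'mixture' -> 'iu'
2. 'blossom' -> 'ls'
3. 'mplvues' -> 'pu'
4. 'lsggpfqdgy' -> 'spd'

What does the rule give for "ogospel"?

gp

Looking at the pairs, the operation is to keep one character in every 3, starting at position 2 (positions 2nd, 5th, 8th, ...).
For "ogospel" the result is "gp".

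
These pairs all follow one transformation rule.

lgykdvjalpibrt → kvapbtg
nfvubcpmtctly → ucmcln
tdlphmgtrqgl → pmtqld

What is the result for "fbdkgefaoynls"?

In each case the input is transformed by: move the first 2 characters to the end (rotate left by 2), then keep every other character starting from the second (positions 2nd, 4th, 6th, ...).
Starting from "fbdkgefaoynls": after the first operation, "dkgefaoynlsfb"; after the second, "keaylf".

keaylf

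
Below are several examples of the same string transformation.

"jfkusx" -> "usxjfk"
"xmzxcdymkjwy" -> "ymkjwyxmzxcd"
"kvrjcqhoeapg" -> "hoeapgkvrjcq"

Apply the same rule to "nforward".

Looking at the pairs, the operation is to swap the front and back halves of the string.
For "nforward" the result is "wardnfor".

wardnfor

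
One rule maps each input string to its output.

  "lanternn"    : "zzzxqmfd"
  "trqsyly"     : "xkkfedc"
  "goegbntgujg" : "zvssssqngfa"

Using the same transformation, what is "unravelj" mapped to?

Each output is the input with this applied: shift every letter 12 places forward in the alphabet (wrapping around), then sort the characters into reverse alphabetical order.
"unravelj" → "gzdmhqxv" → "zxvqmhgd".
(Check on "goegbntgujg": → "saqsnzfsgvs" → "zvssssqngfa" ✓)

zxvqmhgd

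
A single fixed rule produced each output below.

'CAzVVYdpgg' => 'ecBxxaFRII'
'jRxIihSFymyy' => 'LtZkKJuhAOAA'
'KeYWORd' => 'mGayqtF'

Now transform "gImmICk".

IkOOkeM

The pattern: flip the case of every letter, then shift every letter 2 places forward in the alphabet (wrapping around).
Applying both steps to "gImmICk": "GiMMicK", then "IkOOkeM".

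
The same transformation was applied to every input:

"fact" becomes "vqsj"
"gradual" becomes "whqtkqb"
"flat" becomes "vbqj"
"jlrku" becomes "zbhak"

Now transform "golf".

What's happening: shift every letter 10 places backward in the alphabet (wrapping around).
On "golf" that produces "webv".

webv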